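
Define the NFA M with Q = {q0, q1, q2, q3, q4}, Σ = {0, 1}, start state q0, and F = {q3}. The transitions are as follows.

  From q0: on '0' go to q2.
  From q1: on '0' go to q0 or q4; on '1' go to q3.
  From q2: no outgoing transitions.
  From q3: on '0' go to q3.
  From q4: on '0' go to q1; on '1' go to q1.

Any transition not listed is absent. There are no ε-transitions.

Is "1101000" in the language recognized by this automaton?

No

Start in {q0}.
Read '1': q0→∅; now ∅.
The set is empty and remains empty for the remaining 6 symbols.
The final set ∅ contains no accepting state.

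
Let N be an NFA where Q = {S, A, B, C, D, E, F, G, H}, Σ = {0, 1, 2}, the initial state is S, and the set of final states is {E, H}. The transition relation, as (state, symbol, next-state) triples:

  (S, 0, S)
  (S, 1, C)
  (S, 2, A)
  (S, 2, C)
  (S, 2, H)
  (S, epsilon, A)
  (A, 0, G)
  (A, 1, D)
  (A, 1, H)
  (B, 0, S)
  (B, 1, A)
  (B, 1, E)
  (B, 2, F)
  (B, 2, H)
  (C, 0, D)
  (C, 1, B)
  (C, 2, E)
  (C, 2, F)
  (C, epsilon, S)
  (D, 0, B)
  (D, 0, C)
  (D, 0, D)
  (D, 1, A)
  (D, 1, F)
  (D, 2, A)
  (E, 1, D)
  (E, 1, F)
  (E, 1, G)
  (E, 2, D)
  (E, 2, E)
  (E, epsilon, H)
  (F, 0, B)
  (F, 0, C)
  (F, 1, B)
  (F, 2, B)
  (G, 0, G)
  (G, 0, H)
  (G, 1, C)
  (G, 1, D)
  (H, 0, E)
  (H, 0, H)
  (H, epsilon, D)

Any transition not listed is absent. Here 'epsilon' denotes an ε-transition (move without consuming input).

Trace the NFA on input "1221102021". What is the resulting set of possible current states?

{S, A, B, C, D, F, G, H}

Start: ε-closure({S}) = {S, A}.
Read '1': {S, A} → {S, A, C, D, H}.
Read '2': {S, A, C, D, H} → {S, A, C, D, E, F, H}.
Read '2': {S, A, C, D, E, F, H} → {S, A, B, C, D, E, F, H}.
Read '1': {S, A, B, C, D, E, F, H} → {S, A, B, C, D, E, F, G, H}.
Read '1': {S, A, B, C, D, E, F, G, H} → {S, A, B, C, D, E, F, G, H}.
Read '0': {S, A, B, C, D, E, F, G, H} → {S, A, B, C, D, E, G, H}.
Read '2': {S, A, B, C, D, E, G, H} → {S, A, C, D, E, F, H}.
Read '0': {S, A, C, D, E, F, H} → {S, A, B, C, D, E, G, H}.
Read '2': {S, A, B, C, D, E, G, H} → {S, A, C, D, E, F, H}.
Read '1': {S, A, C, D, E, F, H} → {S, A, B, C, D, F, G, H}.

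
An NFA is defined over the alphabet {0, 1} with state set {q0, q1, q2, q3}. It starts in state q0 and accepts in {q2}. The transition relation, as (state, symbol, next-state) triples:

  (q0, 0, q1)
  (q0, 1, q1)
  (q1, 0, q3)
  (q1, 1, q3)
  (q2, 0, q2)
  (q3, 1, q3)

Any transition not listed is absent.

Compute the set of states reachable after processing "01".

Start in {q0}.
Read '0': {q0} → {q1}.
Read '1': {q1} → {q3}.

{q3}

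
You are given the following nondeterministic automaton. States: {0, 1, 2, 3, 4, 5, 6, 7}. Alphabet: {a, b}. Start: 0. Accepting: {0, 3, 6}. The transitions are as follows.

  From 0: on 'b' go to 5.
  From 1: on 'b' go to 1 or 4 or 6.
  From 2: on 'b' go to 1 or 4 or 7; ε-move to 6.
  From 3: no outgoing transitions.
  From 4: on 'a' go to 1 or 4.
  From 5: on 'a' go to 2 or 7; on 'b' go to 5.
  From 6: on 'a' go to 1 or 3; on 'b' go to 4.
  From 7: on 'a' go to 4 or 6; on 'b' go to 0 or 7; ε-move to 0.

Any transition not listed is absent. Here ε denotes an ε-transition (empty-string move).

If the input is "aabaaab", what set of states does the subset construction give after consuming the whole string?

∅

Start in {0}.
Read 'a': 0→∅; now ∅.
The set is empty and remains empty for the remaining 6 symbols.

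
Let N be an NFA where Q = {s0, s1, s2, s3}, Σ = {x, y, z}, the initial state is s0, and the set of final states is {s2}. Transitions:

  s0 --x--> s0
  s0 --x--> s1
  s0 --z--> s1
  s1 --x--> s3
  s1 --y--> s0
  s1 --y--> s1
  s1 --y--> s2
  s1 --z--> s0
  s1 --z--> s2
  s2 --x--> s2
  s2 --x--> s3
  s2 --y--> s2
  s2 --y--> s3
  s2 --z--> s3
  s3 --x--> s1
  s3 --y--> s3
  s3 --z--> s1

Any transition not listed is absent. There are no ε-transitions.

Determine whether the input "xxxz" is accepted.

Yes

Start in {s0}.
Read 'x': {s0} → {s0, s1}.
Read 'x': {s0, s1} → {s0, s1, s3}.
Read 'x': {s0, s1, s3} → {s0, s1, s3}.
Read 'z': {s0, s1, s3} → {s0, s1, s2}.
The final set {s0, s1, s2} contains the accepting state s2.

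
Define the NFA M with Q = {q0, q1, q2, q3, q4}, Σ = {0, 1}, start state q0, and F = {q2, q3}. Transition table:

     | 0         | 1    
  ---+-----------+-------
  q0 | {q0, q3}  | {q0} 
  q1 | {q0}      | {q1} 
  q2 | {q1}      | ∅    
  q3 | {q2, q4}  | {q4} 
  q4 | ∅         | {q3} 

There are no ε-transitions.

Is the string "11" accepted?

No

Start in {q0}.
Read '1': q0→{q0}; now {q0}.
Read '1': q0→{q0}; now {q0}.
The final set {q0} contains no accepting state.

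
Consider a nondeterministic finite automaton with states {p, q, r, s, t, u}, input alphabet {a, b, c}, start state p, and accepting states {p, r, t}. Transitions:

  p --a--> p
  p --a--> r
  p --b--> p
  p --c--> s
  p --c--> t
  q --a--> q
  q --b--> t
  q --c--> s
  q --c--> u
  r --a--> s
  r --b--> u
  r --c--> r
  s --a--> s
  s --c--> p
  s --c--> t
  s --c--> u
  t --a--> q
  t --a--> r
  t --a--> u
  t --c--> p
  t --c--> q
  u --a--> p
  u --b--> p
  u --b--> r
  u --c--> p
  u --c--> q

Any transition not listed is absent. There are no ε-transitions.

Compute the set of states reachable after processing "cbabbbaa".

Start in {p}.
Read 'c': p→{s, t}; now {s, t}.
Read 'b': s→∅, t→∅; now ∅.
The set is empty and remains empty for the remaining 6 symbols.

∅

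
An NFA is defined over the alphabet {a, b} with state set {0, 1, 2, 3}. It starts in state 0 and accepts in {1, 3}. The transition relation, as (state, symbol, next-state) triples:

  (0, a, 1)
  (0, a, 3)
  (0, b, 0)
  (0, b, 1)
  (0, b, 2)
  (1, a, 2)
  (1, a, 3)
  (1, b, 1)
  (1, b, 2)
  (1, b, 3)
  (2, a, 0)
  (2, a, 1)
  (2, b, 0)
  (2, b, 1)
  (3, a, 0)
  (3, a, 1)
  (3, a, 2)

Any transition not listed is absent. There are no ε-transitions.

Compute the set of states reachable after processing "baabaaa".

{0, 1, 2, 3}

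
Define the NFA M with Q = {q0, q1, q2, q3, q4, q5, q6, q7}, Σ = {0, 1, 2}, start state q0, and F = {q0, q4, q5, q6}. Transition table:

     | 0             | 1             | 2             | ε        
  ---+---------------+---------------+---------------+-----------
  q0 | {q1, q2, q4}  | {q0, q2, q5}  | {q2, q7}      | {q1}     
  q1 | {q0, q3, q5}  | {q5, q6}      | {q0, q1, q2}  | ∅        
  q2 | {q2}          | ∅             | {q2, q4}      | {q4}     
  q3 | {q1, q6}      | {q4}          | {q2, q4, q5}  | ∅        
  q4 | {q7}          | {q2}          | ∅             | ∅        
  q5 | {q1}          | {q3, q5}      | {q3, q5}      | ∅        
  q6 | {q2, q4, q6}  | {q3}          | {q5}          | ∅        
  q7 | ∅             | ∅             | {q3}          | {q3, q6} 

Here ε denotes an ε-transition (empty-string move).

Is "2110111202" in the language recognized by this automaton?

Start: ε-closure({q0}) = {q0, q1}.
Read '2': {q0, q1} → {q0, q1, q2, q3, q4, q6, q7}.
Read '1': {q0, q1, q2, q3, q4, q6, q7} → {q0, q1, q2, q3, q4, q5, q6}.
Read '1': {q0, q1, q2, q3, q4, q5, q6} → {q0, q1, q2, q3, q4, q5, q6}.
Read '0': {q0, q1, q2, q3, q4, q5, q6} → {q0, q1, q2, q3, q4, q5, q6, q7}.
Read '1': {q0, q1, q2, q3, q4, q5, q6, q7} → {q0, q1, q2, q3, q4, q5, q6}.
Read '1': {q0, q1, q2, q3, q4, q5, q6} → {q0, q1, q2, q3, q4, q5, q6}.
Read '1': {q0, q1, q2, q3, q4, q5, q6} → {q0, q1, q2, q3, q4, q5, q6}.
Read '2': {q0, q1, q2, q3, q4, q5, q6} → {q0, q1, q2, q3, q4, q5, q6, q7}.
Read '0': {q0, q1, q2, q3, q4, q5, q6, q7} → {q0, q1, q2, q3, q4, q5, q6, q7}.
Read '2': {q0, q1, q2, q3, q4, q5, q6, q7} → {q0, q1, q2, q3, q4, q5, q6, q7}.
The final set {q0, q1, q2, q3, q4, q5, q6, q7} contains the accepting states q0, q4, q5, q6.

Yes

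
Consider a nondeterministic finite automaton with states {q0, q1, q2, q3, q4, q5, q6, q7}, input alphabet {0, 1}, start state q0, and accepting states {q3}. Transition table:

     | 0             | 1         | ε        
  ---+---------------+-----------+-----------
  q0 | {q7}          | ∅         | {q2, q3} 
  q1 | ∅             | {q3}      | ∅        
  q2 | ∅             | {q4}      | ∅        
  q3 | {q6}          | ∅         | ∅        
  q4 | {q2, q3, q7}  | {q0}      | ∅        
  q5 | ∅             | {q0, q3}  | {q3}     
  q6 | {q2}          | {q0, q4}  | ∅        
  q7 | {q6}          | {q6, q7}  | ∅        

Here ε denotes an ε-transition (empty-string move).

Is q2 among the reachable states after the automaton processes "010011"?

Start: ε-closure({q0}) = {q0, q2, q3}.
Read '0': q0→{q7}, q2→∅, q3→{q6}; now {q6, q7}.
Read '1': q6→{q0, q4}, q7→{q6, q7}; union {q0, q4, q6, q7}; ε-closure = {q0, q2, q3, q4, q6, q7}.
Read '0': q0→{q7}, q2→∅, q3→{q6}, q4→{q2, q3, q7}, q6→{q2}, q7→{q6}; now {q2, q3, q6, q7}.
Read '0': q2→∅, q3→{q6}, q6→{q2}, q7→{q6}; now {q2, q6}.
Read '1': q2→{q4}, q6→{q0, q4}; union {q0, q4}; ε-closure = {q0, q2, q3, q4}.
Read '1': q0→∅, q2→{q4}, q3→∅, q4→{q0}; union {q0, q4}; ε-closure = {q0, q2, q3, q4}.
State q2 is in {q0, q2, q3, q4}.

Yes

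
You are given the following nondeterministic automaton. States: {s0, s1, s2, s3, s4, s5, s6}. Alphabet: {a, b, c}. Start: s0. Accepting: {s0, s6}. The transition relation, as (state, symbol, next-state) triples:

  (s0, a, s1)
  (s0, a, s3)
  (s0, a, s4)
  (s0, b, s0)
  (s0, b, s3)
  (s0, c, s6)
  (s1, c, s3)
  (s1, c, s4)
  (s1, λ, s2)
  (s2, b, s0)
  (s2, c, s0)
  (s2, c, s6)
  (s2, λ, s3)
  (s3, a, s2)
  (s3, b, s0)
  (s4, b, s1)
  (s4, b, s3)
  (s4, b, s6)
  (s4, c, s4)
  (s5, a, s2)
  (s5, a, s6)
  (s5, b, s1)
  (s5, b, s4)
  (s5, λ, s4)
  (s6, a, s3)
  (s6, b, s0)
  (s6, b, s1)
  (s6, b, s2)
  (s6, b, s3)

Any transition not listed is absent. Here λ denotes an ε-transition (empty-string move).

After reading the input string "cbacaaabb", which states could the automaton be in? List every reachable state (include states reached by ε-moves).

Start in {s0}.
Read 'c': s0→{s6}; now {s6}.
Read 'b': s6→{s0, s1, s2, s3}; now {s0, s1, s2, s3}.
Read 'a': s0→{s1, s3, s4}, s1→∅, s2→∅, s3→{s2}; now {s1, s2, s3, s4}.
Read 'c': s1→{s3, s4}, s2→{s0, s6}, s3→∅, s4→{s4}; now {s0, s3, s4, s6}.
Read 'a': s0→{s1, s3, s4}, s3→{s2}, s4→∅, s6→{s3}; now {s1, s2, s3, s4}.
Read 'a': s1→∅, s2→∅, s3→{s2}, s4→∅; union {s2}; ε-closure = {s2, s3}.
Read 'a': s2→∅, s3→{s2}; union {s2}; ε-closure = {s2, s3}.
Read 'b': s2→{s0}, s3→{s0}; now {s0}.
Read 'b': s0→{s0, s3}; now {s0, s3}.

{s0, s3}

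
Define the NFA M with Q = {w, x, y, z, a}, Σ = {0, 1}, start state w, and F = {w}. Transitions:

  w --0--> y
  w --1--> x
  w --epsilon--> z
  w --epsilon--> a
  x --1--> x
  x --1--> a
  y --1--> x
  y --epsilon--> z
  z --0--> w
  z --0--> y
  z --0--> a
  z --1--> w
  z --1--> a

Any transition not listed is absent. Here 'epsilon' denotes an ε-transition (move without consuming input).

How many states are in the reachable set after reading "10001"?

Start: ε-closure({w}) = {w, z, a}.
Read '1': {w, z, a} → {w, x, z, a}.
Read '0': {w, x, z, a} → {w, y, z, a}.
Read '0': {w, y, z, a} → {w, y, z, a}.
Read '0': {w, y, z, a} → {w, y, z, a}.
Read '1': {w, y, z, a} → {w, x, z, a}.
That set has 4 states.

4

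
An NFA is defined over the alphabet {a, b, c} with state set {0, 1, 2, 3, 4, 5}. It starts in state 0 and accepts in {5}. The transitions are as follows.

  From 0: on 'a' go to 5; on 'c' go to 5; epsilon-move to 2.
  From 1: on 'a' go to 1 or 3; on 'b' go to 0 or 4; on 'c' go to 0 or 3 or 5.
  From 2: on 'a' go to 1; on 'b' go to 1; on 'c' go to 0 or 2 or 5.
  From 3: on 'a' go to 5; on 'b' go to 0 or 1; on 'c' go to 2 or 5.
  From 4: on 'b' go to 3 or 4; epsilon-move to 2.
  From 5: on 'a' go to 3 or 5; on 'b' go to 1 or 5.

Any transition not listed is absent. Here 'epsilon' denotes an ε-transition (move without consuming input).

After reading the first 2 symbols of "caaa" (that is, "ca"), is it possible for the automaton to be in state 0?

Start: ε-closure({0}) = {0, 2}.
Read 'c': {0, 2} → {0, 2, 5}.
Read 'a': {0, 2, 5} → {1, 3, 5}.
State 0 is not in {1, 3, 5}.

No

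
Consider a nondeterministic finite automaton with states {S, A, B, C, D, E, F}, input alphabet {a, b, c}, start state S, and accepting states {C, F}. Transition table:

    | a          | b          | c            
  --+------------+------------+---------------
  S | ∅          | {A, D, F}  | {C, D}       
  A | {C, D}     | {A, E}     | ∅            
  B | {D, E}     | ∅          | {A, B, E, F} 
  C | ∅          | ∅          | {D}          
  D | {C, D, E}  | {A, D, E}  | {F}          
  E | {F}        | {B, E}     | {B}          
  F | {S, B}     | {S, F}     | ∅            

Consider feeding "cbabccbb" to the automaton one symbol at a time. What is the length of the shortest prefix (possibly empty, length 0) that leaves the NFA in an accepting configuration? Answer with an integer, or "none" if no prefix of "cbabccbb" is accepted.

Start in {S}.
Read 'c': {S} → {C, D}.
None of the earlier sets intersect F, but {C, D} does.

1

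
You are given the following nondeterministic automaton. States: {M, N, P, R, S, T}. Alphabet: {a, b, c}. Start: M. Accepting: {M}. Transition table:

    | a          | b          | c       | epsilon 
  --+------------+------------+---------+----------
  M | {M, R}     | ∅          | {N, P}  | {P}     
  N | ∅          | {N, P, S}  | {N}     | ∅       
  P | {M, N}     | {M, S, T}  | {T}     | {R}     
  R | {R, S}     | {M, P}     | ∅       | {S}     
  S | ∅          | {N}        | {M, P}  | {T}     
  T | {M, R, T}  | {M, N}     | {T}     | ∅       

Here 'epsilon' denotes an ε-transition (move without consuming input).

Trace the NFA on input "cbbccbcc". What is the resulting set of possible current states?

Start: ε-closure({M}) = {M, P, R, S, T}.
Read 'c': M→{N, P}, P→{T}, R→∅, S→{M, P}, T→{T}; union {M, N, P, T}; ε-closure = {M, N, P, R, S, T}.
Read 'b': M→∅, N→{N, P, S}, P→{M, S, T}, R→{M, P}, S→{N}, T→{M, N}; union {M, N, P, S, T}; ε-closure = {M, N, P, R, S, T}.
Read 'b': M→∅, N→{N, P, S}, P→{M, S, T}, R→{M, P}, S→{N}, T→{M, N}; union {M, N, P, S, T}; ε-closure = {M, N, P, R, S, T}.
Read 'c': M→{N, P}, N→{N}, P→{T}, R→∅, S→{M, P}, T→{T}; union {M, N, P, T}; ε-closure = {M, N, P, R, S, T}.
Read 'c': M→{N, P}, N→{N}, P→{T}, R→∅, S→{M, P}, T→{T}; union {M, N, P, T}; ε-closure = {M, N, P, R, S, T}.
Read 'b': M→∅, N→{N, P, S}, P→{M, S, T}, R→{M, P}, S→{N}, T→{M, N}; union {M, N, P, S, T}; ε-closure = {M, N, P, R, S, T}.
Read 'c': M→{N, P}, N→{N}, P→{T}, R→∅, S→{M, P}, T→{T}; union {M, N, P, T}; ε-closure = {M, N, P, R, S, T}.
Read 'c': M→{N, P}, N→{N}, P→{T}, R→∅, S→{M, P}, T→{T}; union {M, N, P, T}; ε-closure = {M, N, P, R, S, T}.

{M, N, P, R, S, T}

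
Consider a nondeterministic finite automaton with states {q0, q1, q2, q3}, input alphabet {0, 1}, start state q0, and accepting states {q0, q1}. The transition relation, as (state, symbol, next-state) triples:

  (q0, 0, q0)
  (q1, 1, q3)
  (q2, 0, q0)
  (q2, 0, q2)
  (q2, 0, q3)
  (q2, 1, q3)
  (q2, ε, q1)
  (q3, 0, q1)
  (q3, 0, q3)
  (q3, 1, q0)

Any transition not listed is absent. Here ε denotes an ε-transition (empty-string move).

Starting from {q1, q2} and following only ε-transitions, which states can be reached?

Begin with {q1, q2}.
No ε-moves leave this set, so the closure equals the set itself.

{q1, q2}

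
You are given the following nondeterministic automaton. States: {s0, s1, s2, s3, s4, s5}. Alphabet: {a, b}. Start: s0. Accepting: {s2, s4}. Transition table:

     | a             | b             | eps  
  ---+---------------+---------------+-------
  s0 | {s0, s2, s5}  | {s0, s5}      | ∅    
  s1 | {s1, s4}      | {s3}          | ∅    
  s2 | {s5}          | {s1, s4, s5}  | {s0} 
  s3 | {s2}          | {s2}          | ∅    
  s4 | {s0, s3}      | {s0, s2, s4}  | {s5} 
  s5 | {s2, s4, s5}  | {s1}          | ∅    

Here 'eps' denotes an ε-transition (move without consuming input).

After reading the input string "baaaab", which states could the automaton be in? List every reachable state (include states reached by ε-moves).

{s0, s1, s2, s4, s5}

Start in {s0}.
Read 'b': {s0} → {s0, s5}.
Read 'a': {s0, s5} → {s0, s2, s4, s5}.
Read 'a': {s0, s2, s4, s5} → {s0, s2, s3, s4, s5}.
Read 'a': {s0, s2, s3, s4, s5} → {s0, s2, s3, s4, s5}.
Read 'a': {s0, s2, s3, s4, s5} → {s0, s2, s3, s4, s5}.
Read 'b': {s0, s2, s3, s4, s5} → {s0, s1, s2, s4, s5}.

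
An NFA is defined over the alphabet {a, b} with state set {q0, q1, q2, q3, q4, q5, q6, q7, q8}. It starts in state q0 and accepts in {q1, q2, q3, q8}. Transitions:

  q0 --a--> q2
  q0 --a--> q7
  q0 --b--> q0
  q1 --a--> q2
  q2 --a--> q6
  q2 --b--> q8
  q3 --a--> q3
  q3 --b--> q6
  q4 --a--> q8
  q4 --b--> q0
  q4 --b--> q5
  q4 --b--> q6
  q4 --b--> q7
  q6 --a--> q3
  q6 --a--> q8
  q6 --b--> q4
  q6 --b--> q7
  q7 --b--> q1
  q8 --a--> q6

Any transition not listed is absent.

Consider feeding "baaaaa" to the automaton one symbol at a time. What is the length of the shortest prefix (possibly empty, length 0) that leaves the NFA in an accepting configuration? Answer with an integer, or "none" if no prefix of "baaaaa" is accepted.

2

Start in {q0}.
Read 'b': {q0} → {q0}.
Read 'a': {q0} → {q2, q7}.
None of the earlier sets intersect F, but {q2, q7} does.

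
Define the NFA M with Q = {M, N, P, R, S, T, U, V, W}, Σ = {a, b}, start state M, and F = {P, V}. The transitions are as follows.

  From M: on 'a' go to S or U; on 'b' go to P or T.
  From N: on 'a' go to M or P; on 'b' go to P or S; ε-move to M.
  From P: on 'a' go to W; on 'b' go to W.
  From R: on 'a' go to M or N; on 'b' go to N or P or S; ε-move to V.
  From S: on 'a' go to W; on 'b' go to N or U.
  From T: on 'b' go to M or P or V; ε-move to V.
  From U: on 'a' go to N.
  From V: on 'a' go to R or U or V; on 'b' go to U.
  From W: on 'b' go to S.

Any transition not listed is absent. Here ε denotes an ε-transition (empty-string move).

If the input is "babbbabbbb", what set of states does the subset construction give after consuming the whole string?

Start in {M}.
Read 'b': M→{P, T}; union {P, T}; ε-closure = {P, T, V}.
Read 'a': P→{W}, T→∅, V→{R, U, V}; now {R, U, V, W}.
Read 'b': R→{N, P, S}, U→∅, V→{U}, W→{S}; union {N, P, S, U}; ε-closure = {M, N, P, S, U}.
Read 'b': M→{P, T}, N→{P, S}, P→{W}, S→{N, U}, U→∅; union {N, P, S, T, U, W}; ε-closure = {M, N, P, S, T, U, V, W}.
Read 'b': M→{P, T}, N→{P, S}, P→{W}, S→{N, U}, T→{M, P, V}, U→∅, V→{U}, W→{S}; now {M, N, P, S, T, U, V, W}.
Read 'a': M→{S, U}, N→{M, P}, P→{W}, S→{W}, T→∅, U→{N}, V→{R, U, V}, W→∅; now {M, N, P, R, S, U, V, W}.
Read 'b': M→{P, T}, N→{P, S}, P→{W}, R→{N, P, S}, S→{N, U}, U→∅, V→{U}, W→{S}; union {N, P, S, T, U, W}; ε-closure = {M, N, P, S, T, U, V, W}.
Read 'b': M→{P, T}, N→{P, S}, P→{W}, S→{N, U}, T→{M, P, V}, U→∅, V→{U}, W→{S}; now {M, N, P, S, T, U, V, W}.
Read 'b': M→{P, T}, N→{P, S}, P→{W}, S→{N, U}, T→{M, P, V}, U→∅, V→{U}, W→{S}; now {M, N, P, S, T, U, V, W}.
Read 'b': M→{P, T}, N→{P, S}, P→{W}, S→{N, U}, T→{M, P, V}, U→∅, V→{U}, W→{S}; now {M, N, P, S, T, U, V, W}.

{M, N, P, S, T, U, V, W}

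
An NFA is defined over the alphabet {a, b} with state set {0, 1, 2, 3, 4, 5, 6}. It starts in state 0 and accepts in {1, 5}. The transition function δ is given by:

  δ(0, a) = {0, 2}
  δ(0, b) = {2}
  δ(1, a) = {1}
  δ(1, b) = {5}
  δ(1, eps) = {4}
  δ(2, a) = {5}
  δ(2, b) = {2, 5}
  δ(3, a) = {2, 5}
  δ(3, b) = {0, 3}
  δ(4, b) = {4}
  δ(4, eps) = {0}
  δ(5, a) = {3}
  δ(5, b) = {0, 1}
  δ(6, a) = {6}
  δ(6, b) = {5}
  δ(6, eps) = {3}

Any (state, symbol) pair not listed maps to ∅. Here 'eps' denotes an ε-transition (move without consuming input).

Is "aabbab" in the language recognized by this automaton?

Yes

Start in {0}.
Read 'a': {0} → {0, 2}.
Read 'a': {0, 2} → {0, 2, 5}.
Read 'b': {0, 2, 5} → {0, 1, 2, 4, 5}.
Read 'b': {0, 1, 2, 4, 5} → {0, 1, 2, 4, 5}.
Read 'a': {0, 1, 2, 4, 5} → {0, 1, 2, 3, 4, 5}.
Read 'b': {0, 1, 2, 3, 4, 5} → {0, 1, 2, 3, 4, 5}.
The final set {0, 1, 2, 3, 4, 5} contains the accepting states 1, 5.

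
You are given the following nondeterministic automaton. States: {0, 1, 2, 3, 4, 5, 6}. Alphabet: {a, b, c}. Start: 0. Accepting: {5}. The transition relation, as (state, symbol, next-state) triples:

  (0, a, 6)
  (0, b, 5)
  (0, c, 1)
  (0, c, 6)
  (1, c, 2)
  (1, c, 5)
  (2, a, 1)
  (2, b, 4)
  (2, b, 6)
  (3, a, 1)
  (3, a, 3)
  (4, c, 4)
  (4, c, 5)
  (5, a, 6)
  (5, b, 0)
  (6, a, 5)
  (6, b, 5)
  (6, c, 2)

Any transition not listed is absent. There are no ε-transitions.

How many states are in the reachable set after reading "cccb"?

0

Start in {0}.
Read 'c': 0→{1, 6}; now {1, 6}.
Read 'c': 1→{2, 5}, 6→{2}; now {2, 5}.
Read 'c': 2→∅, 5→∅; now ∅.
The set is empty and remains empty for the remaining 1 symbol.
That set has 0 states.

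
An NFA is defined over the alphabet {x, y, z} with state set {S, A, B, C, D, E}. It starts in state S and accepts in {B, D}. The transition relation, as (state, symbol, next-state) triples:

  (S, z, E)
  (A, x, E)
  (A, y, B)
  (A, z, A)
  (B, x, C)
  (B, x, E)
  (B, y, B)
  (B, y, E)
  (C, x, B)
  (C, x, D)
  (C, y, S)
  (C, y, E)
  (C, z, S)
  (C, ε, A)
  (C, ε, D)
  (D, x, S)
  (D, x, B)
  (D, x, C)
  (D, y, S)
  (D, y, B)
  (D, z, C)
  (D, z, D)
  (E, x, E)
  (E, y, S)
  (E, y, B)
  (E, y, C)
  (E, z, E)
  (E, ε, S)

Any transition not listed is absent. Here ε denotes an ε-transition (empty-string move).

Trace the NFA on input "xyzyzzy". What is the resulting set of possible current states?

Start in {S}.
Read 'x': {S} → ∅.
The set is empty and remains empty for the remaining 6 symbols.

∅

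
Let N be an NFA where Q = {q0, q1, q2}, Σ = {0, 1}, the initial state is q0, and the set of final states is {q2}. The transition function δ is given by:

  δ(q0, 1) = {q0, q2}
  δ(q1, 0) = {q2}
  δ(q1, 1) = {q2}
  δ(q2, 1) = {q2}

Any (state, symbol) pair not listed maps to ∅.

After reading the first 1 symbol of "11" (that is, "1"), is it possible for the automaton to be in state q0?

Yes

Start in {q0}.
Read '1': q0→{q0, q2}; now {q0, q2}.
State q0 is in {q0, q2}.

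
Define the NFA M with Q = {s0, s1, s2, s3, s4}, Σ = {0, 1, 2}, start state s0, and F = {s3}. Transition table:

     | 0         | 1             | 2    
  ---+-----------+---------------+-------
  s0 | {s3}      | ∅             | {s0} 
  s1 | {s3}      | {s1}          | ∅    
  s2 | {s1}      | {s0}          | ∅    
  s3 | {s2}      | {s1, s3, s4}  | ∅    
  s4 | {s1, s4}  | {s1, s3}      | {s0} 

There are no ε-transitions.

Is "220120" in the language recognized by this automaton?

Yes

Start in {s0}.
Read '2': {s0} → {s0}.
Read '2': {s0} → {s0}.
Read '0': {s0} → {s3}.
Read '1': {s3} → {s1, s3, s4}.
Read '2': {s1, s3, s4} → {s0}.
Read '0': {s0} → {s3}.
The final set {s3} contains the accepting state s3.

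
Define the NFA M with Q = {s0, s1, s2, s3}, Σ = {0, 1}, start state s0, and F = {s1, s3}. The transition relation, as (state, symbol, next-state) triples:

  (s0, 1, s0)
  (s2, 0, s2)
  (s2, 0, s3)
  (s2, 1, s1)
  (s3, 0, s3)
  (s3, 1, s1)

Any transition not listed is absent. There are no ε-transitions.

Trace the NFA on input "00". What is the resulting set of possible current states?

Start in {s0}.
Read '0': s0→∅; now ∅.
The set is empty and remains empty for the remaining 1 symbol.

∅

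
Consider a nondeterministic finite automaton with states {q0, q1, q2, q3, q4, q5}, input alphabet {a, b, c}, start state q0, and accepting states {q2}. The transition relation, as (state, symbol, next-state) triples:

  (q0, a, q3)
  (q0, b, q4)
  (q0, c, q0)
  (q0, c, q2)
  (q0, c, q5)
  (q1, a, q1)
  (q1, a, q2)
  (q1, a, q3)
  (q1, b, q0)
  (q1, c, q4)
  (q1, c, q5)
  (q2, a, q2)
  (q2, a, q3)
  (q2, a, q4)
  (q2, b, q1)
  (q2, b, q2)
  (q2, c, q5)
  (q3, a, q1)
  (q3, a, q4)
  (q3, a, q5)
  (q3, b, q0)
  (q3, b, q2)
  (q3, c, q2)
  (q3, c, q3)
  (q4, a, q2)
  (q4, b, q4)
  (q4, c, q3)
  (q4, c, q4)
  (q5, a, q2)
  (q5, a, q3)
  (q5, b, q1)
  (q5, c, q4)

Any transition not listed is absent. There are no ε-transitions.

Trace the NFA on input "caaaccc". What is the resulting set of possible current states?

Start in {q0}.
Read 'c': {q0} → {q0, q2, q5}.
Read 'a': {q0, q2, q5} → {q2, q3, q4}.
Read 'a': {q2, q3, q4} → {q1, q2, q3, q4, q5}.
Read 'a': {q1, q2, q3, q4, q5} → {q1, q2, q3, q4, q5}.
Read 'c': {q1, q2, q3, q4, q5} → {q2, q3, q4, q5}.
Read 'c': {q2, q3, q4, q5} → {q2, q3, q4, q5}.
Read 'c': {q2, q3, q4, q5} → {q2, q3, q4, q5}.

{q2, q3, q4, q5}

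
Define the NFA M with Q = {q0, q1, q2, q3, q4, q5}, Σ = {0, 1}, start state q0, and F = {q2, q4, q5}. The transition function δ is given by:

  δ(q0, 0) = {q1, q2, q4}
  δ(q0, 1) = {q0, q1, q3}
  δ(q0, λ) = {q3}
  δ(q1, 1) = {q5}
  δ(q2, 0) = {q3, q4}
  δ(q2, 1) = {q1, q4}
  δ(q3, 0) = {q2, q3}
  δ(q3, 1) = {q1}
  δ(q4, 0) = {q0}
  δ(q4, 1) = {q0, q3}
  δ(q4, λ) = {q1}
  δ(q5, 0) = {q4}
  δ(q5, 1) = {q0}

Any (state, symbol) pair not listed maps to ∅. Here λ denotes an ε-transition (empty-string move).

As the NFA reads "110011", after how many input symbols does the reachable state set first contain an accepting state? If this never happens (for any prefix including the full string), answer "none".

Start: ε-closure({q0}) = {q0, q3}.
Read '1': q0→{q0, q1, q3}, q3→{q1}; now {q0, q1, q3}.
Read '1': q0→{q0, q1, q3}, q1→{q5}, q3→{q1}; now {q0, q1, q3, q5}.
None of the earlier sets intersect F, but {q0, q1, q3, q5} does.

2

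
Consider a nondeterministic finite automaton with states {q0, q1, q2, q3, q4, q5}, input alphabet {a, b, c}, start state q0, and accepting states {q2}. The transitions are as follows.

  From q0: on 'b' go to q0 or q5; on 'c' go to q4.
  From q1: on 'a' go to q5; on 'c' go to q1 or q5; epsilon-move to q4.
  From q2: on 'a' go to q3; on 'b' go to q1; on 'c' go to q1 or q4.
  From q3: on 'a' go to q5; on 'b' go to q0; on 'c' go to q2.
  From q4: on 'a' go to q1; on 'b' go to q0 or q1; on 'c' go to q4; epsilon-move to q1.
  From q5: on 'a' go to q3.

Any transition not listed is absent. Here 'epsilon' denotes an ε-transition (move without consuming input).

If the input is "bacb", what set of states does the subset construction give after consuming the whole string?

{q1, q4}

Start in {q0}.
Read 'b': q0→{q0, q5}; now {q0, q5}.
Read 'a': q0→∅, q5→{q3}; now {q3}.
Read 'c': q3→{q2}; now {q2}.
Read 'b': q2→{q1}; union {q1}; ε-closure = {q1, q4}.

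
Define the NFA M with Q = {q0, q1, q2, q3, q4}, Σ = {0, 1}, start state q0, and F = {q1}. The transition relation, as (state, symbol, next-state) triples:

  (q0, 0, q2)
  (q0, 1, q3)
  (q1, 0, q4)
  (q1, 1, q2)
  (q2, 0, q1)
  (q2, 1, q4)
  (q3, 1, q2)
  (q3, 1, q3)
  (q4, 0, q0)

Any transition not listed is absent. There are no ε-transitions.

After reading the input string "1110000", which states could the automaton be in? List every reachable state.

{q2, q4}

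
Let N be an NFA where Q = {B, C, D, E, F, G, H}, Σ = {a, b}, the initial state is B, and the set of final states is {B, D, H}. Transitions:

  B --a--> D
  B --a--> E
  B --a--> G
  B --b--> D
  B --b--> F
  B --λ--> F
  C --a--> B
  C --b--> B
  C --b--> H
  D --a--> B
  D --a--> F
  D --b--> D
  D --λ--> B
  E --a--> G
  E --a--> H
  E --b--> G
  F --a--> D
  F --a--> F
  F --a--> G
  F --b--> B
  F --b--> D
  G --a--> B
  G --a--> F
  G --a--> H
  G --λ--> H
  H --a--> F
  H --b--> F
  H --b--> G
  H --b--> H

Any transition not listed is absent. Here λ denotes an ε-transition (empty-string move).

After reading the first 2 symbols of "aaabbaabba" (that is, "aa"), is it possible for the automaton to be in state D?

Start: ε-closure({B}) = {B, F}.
Read 'a': {B, F} → {B, D, E, F, G, H}.
Read 'a': {B, D, E, F, G, H} → {B, D, E, F, G, H}.
State D is in {B, D, E, F, G, H}.

Yes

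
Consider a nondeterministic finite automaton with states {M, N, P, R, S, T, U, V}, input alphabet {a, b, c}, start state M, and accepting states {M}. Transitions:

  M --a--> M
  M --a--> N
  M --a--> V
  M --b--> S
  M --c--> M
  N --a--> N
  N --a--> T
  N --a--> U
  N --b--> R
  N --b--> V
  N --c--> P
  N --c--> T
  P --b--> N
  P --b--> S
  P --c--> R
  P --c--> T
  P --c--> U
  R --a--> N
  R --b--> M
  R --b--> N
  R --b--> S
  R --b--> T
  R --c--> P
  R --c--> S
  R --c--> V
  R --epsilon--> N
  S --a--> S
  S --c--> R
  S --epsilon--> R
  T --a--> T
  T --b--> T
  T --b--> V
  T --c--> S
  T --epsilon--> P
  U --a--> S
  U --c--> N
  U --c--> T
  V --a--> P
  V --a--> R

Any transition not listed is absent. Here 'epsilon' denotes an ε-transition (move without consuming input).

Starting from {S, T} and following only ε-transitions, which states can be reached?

Begin with {S, T}.
ε-move T → P; add P.
ε-move S → R; add R.
ε-move R → N; add N.

{N, P, R, S, T}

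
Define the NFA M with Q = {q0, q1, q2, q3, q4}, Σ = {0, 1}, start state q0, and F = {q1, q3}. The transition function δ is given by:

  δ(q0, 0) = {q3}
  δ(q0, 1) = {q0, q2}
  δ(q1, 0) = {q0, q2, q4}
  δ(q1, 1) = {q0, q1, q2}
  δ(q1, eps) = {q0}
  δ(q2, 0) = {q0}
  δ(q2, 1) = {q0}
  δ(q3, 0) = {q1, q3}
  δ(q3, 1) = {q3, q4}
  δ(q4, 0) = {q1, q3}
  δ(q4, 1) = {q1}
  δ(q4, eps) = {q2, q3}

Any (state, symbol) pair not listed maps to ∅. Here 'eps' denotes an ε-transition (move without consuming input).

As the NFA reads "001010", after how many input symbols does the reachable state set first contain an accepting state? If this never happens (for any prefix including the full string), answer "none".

1

Start in {q0}.
Read '0': q0→{q3}; now {q3}.
None of the earlier sets intersect F, but {q3} does.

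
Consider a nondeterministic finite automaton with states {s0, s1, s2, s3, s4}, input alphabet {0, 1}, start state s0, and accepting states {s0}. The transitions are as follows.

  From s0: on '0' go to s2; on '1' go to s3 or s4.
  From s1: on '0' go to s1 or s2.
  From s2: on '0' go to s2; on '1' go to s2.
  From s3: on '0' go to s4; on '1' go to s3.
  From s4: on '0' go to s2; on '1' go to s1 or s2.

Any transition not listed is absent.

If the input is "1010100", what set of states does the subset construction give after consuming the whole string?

Start in {s0}.
Read '1': s0→{s3, s4}; now {s3, s4}.
Read '0': s3→{s4}, s4→{s2}; now {s2, s4}.
Read '1': s2→{s2}, s4→{s1, s2}; now {s1, s2}.
Read '0': s1→{s1, s2}, s2→{s2}; now {s1, s2}.
Read '1': s1→∅, s2→{s2}; now {s2}.
Read '0': s2→{s2}; now {s2}.
Read '0': s2→{s2}; now {s2}.

{s2}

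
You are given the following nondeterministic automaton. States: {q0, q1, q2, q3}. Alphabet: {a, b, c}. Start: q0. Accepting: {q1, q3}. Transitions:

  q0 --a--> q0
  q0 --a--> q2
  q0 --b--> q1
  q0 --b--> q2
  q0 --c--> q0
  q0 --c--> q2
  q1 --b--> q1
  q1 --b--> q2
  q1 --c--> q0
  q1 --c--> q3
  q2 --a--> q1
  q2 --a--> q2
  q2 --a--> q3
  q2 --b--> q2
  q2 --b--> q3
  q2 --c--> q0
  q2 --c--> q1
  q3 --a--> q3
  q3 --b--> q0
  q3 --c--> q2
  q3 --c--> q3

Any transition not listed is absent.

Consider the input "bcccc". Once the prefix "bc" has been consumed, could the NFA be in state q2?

No

Start in {q0}.
Read 'b': {q0} → {q1, q2}.
Read 'c': {q1, q2} → {q0, q1, q3}.
State q2 is not in {q0, q1, q3}.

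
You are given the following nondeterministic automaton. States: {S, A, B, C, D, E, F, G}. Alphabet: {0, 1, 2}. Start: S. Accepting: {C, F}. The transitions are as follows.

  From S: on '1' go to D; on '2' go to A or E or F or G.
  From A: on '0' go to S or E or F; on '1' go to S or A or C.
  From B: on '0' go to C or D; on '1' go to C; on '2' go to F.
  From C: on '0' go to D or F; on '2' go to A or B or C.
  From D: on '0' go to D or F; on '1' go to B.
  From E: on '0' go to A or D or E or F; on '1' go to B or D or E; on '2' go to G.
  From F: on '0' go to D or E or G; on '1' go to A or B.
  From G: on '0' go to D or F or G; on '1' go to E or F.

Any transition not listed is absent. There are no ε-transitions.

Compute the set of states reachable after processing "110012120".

{D, E, G}

Start in {S}.
Read '1': S→{D}; now {D}.
Read '1': D→{B}; now {B}.
Read '0': B→{C, D}; now {C, D}.
Read '0': C→{D, F}, D→{D, F}; now {D, F}.
Read '1': D→{B}, F→{A, B}; now {A, B}.
Read '2': A→∅, B→{F}; now {F}.
Read '1': F→{A, B}; now {A, B}.
Read '2': A→∅, B→{F}; now {F}.
Read '0': F→{D, E, G}; now {D, E, G}.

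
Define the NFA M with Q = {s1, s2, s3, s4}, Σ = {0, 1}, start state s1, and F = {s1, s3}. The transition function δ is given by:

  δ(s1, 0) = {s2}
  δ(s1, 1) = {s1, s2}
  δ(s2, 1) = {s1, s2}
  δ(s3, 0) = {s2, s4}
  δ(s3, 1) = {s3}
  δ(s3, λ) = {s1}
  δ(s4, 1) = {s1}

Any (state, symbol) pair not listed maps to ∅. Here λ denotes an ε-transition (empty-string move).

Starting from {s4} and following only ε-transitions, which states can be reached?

{s4}

Begin with {s4}.
No ε-moves leave this set, so the closure equals the set itself.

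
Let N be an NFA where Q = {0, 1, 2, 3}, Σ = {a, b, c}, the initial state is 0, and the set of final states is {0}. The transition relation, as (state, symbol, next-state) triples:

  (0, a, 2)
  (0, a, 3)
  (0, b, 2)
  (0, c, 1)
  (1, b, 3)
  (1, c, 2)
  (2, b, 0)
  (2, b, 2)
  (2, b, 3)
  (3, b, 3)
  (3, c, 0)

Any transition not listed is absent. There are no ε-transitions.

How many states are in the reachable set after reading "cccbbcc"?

0

Start in {0}.
Read 'c': 0→{1}; now {1}.
Read 'c': 1→{2}; now {2}.
Read 'c': 2→∅; now ∅.
The set is empty and remains empty for the remaining 4 symbols.
That set has 0 states.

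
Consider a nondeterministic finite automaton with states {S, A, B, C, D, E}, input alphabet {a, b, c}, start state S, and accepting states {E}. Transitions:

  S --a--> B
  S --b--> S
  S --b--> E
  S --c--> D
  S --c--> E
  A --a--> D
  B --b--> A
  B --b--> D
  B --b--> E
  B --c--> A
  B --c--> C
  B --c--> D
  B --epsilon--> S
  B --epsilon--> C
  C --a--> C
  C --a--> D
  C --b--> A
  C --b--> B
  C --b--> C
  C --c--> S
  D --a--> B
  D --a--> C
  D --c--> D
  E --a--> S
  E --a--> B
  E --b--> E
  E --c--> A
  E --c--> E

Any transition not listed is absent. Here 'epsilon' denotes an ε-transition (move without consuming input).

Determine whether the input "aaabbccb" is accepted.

Start in {S}.
Read 'a': S→{B}; union {B}; ε-closure = {S, B, C}.
Read 'a': S→{B}, B→∅, C→{C, D}; union {B, C, D}; ε-closure = {S, B, C, D}.
Read 'a': S→{B}, B→∅, C→{C, D}, D→{B, C}; union {B, C, D}; ε-closure = {S, B, C, D}.
Read 'b': S→{S, E}, B→{A, D, E}, C→{A, B, C}, D→∅; now {S, A, B, C, D, E}.
Read 'b': S→{S, E}, A→∅, B→{A, D, E}, C→{A, B, C}, D→∅, E→{E}; now {S, A, B, C, D, E}.
Read 'c': S→{D, E}, A→∅, B→{A, C, D}, C→{S}, D→{D}, E→{A, E}; now {S, A, C, D, E}.
Read 'c': S→{D, E}, A→∅, C→{S}, D→{D}, E→{A, E}; now {S, A, D, E}.
Read 'b': S→{S, E}, A→∅, D→∅, E→{E}; now {S, E}.
The final set {S, E} contains the accepting state E.

Yes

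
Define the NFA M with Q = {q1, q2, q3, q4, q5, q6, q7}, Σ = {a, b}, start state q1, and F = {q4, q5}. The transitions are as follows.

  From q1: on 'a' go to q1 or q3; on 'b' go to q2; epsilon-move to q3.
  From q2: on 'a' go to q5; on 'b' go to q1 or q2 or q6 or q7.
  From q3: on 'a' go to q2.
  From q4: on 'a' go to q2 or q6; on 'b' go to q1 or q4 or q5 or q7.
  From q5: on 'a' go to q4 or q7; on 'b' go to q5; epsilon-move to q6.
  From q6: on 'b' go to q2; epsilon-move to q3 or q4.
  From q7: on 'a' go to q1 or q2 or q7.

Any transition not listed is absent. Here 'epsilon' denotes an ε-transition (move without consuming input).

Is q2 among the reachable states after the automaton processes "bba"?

Start: ε-closure({q1}) = {q1, q3}.
Read 'b': q1→{q2}, q3→∅; now {q2}.
Read 'b': q2→{q1, q2, q6, q7}; union {q1, q2, q6, q7}; ε-closure = {q1, q2, q3, q4, q6, q7}.
Read 'a': q1→{q1, q3}, q2→{q5}, q3→{q2}, q4→{q2, q6}, q6→∅, q7→{q1, q2, q7}; union {q1, q2, q3, q5, q6, q7}; ε-closure = {q1, q2, q3, q4, q5, q6, q7}.
State q2 is in {q1, q2, q3, q4, q5, q6, q7}.

Yes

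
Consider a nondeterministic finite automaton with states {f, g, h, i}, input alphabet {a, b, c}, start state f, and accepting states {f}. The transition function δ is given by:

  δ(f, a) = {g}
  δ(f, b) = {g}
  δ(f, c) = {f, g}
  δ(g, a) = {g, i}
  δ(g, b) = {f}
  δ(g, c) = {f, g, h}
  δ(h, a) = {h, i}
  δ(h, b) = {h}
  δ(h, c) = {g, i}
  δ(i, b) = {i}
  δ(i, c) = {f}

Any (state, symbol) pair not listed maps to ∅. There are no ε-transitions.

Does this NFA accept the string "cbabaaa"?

Start in {f}.
Read 'c': f→{f, g}; now {f, g}.
Read 'b': f→{g}, g→{f}; now {f, g}.
Read 'a': f→{g}, g→{g, i}; now {g, i}.
Read 'b': g→{f}, i→{i}; now {f, i}.
Read 'a': f→{g}, i→∅; now {g}.
Read 'a': g→{g, i}; now {g, i}.
Read 'a': g→{g, i}, i→∅; now {g, i}.
The final set {g, i} contains no accepting state.

No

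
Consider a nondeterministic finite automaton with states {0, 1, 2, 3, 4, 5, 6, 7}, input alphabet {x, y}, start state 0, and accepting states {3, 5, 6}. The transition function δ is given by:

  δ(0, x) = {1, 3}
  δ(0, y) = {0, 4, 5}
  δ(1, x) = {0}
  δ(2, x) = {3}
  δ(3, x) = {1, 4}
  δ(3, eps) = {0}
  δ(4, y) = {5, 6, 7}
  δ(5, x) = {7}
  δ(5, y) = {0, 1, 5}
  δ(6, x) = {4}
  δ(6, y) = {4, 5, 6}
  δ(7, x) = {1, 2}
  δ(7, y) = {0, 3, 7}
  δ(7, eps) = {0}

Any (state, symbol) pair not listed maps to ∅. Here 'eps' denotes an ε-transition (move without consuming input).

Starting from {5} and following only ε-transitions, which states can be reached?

Begin with {5}.
No ε-moves leave this set, so the closure equals the set itself.

{5}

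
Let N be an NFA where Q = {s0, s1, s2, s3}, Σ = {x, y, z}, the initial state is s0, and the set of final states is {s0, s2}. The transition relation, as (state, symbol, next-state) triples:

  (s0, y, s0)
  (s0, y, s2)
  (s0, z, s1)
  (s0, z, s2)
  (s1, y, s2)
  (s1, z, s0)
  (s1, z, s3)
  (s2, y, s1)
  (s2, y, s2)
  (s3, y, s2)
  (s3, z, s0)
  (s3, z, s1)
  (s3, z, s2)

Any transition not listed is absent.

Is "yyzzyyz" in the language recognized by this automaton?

Yes

Start in {s0}.
Read 'y': s0→{s0, s2}; now {s0, s2}.
Read 'y': s0→{s0, s2}, s2→{s1, s2}; now {s0, s1, s2}.
Read 'z': s0→{s1, s2}, s1→{s0, s3}, s2→∅; now {s0, s1, s2, s3}.
Read 'z': s0→{s1, s2}, s1→{s0, s3}, s2→∅, s3→{s0, s1, s2}; now {s0, s1, s2, s3}.
Read 'y': s0→{s0, s2}, s1→{s2}, s2→{s1, s2}, s3→{s2}; now {s0, s1, s2}.
Read 'y': s0→{s0, s2}, s1→{s2}, s2→{s1, s2}; now {s0, s1, s2}.
Read 'z': s0→{s1, s2}, s1→{s0, s3}, s2→∅; now {s0, s1, s2, s3}.
The final set {s0, s1, s2, s3} contains the accepting states s0, s2.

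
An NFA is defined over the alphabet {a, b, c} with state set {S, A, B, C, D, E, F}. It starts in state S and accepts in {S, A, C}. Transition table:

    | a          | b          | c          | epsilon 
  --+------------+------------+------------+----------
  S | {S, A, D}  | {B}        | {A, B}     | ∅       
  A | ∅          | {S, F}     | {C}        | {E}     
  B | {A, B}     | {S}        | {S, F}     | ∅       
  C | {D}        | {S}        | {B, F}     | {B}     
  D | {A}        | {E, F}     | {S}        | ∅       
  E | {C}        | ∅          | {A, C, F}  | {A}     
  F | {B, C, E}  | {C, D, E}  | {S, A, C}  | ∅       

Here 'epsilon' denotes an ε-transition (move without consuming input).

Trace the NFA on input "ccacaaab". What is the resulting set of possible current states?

{S, A, B, E, F}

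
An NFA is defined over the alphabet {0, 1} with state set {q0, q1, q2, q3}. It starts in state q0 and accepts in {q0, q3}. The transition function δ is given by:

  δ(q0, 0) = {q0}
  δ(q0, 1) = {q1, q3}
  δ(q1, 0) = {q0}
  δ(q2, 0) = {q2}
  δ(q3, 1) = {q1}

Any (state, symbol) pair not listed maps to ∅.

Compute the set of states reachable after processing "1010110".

{q0}

Start in {q0}.
Read '1': q0→{q1, q3}; now {q1, q3}.
Read '0': q1→{q0}, q3→∅; now {q0}.
Read '1': q0→{q1, q3}; now {q1, q3}.
Read '0': q1→{q0}, q3→∅; now {q0}.
Read '1': q0→{q1, q3}; now {q1, q3}.
Read '1': q1→∅, q3→{q1}; now {q1}.
Read '0': q1→{q0}; now {q0}.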